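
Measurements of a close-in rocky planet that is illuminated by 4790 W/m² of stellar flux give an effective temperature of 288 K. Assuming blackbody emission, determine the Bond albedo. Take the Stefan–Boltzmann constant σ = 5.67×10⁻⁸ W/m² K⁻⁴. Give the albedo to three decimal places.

Energy balance: S(1−α)/4 = σT⁴, so 1−α = 4σT⁴/S.
σT⁴ = 390.1 W/m², so 4σT⁴ = 1560 W/m².
1−α = 1560/4790 = 0.3257, so α = 0.6743.

0.674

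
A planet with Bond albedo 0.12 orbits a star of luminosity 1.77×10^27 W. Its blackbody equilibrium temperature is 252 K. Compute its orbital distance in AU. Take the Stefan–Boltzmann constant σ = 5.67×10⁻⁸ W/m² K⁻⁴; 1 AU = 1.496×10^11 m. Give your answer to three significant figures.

2.46 AU

Required flux: S = 4σT⁴/(1−α) = 1039 W/m².
Then d = [L/(4πS)]^(1/2) = 3.681×10^11 m, i.e. 2.461 AU.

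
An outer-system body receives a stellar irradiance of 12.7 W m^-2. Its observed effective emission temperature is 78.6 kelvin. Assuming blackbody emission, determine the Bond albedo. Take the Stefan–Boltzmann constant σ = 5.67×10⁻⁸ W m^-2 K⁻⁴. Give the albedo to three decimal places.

Energy balance: S(1−α)/4 = σT⁴, so 1−α = 4σT⁴/S.
4σT⁴ = 4·5.67×10⁻⁸·(78.6)⁴ = 8.656 W m^-2.
Hence α = 1 − 8.656/12.70 = 0.3184.

0.318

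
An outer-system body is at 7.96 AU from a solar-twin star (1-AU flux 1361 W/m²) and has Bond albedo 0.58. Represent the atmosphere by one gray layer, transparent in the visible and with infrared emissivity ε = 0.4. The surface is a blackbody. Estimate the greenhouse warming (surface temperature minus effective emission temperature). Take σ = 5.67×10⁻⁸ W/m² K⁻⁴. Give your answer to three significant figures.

Flux at the orbit: S = 1361/(7.96)² = 21.48 W/m².
Effective emission temperature (TOA balance): σT_e⁴ = S(1−α)/4 = 2.255 W/m² → T_e = 79.42 K.
Surface balance with a leaky layer gives σT_s⁴ = σT_e⁴·2/(2−ε), so T_s = T_e·[2/(2−0.4)]^(1/4) = 83.97 K.
The atmosphere warms the surface by 4.556 K.

4.56 kelvin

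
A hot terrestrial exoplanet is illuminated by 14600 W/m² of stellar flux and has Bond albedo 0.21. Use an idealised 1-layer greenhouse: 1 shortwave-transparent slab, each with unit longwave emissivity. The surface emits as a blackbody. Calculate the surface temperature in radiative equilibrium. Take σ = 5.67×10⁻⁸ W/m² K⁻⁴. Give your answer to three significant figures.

565 K

Top-of-atmosphere balance: σT_e⁴ = S(1−α)/4 = 2884 W/m² → T_e = 474.9 K.
Layer-by-layer balance gives σT_s⁴ = (N+1)σT_e⁴, so T_s = 2^¼·474.9 = 564.7 K.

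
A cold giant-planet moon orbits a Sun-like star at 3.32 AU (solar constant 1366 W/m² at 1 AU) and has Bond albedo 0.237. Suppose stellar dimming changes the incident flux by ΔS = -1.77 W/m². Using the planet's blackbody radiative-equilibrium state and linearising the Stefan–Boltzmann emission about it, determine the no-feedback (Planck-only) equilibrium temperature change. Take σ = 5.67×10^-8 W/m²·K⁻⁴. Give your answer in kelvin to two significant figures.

-0.51 K

By the inverse-square law, S = 1366/3.32² = 123.9 W/m².
The baseline emission temperature is T_e = 142.9 K.
Only a fraction (1−α) is absorbed and it's spread over 4πR², so ΔF = (1−α)ΔS/4 = -0.3376 W/m².
The Planck feedback parameter is 4σT_e³ = 0.6617 W/m²/K.
ΔT₀ = ΔF/λ_P = -0.3376/0.6617 = -0.510 K.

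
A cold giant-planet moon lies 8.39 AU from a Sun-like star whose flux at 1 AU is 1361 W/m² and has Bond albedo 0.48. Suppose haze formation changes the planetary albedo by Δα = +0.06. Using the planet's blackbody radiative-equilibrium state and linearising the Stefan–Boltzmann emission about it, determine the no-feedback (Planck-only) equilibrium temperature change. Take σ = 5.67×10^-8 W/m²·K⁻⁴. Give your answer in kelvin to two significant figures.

Flux at the orbit: S = 1361/(8.39)² = 19.33 W/m².
The baseline emission temperature is T_e = 81.60 K.
ΔF = −(S/4)Δα = −(19.33/4)×(+0.06) = -0.2900 W/m².
The Planck feedback parameter is 4σT_e³ = 0.1232 W/m²/K.
Hence the no-feedback warming is ΔF/(4σT_e³) = -2.35 K.

-2.4 K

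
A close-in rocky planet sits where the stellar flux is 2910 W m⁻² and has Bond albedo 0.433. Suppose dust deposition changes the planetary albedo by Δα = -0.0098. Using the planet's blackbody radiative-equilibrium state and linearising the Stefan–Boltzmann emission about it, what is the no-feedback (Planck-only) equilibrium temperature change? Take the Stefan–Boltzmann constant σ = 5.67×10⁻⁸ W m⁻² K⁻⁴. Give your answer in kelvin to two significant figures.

The baseline emission temperature is T_e = 292.1 K.
ΔF = −(S/4)Δα = −(2910/4)×(-0.0098) = 7.130 W m⁻².
Planck response: λ_P = 4σT_e³ = 4·5.67×10⁻⁸·(292.1)³ = 5.650 W m⁻²/K.
ΔT₀ = ΔF/λ_P = 7.130/5.650 = 1.26 K.

1.3 K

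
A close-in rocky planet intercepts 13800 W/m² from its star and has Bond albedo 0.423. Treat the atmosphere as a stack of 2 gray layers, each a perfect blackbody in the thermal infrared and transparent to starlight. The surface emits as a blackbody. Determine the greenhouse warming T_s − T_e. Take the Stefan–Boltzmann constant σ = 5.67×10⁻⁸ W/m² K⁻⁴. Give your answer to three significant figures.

137 K

The effective emission temperature is T_e = [S(1−α)/(4σ)]^¼ = 432.9 K.
Surface: T_s = (3)^¼·T_e = 569.7 K.
So the greenhouse effect raises the surface by 569.7 − 432.9 = 136.8 K.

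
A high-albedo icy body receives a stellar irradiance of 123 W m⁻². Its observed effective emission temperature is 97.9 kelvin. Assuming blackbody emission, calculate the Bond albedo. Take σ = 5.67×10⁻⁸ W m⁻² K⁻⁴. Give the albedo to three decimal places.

0.831

From σT⁴ = S(1−α)/4 we invert for α: 1−α = 4σT⁴/S.
4σT⁴ = 4·5.67×10⁻⁸·(97.9)⁴ = 20.83 W m⁻².
Hence α = 1 − 20.83/123.0 = 0.8306.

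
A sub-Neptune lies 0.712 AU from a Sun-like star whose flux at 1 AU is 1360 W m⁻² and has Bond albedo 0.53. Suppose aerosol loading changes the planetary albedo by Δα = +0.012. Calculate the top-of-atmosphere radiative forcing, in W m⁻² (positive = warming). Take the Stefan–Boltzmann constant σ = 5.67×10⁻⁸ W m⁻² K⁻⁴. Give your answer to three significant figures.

-8.05 W m⁻²

Flux at the orbit: S = 1360/(0.712)² = 2683 W m⁻².
The change in absorbed flux is Δ[S(1−α)/4] = −SΔα/4 = -8.048 W m⁻².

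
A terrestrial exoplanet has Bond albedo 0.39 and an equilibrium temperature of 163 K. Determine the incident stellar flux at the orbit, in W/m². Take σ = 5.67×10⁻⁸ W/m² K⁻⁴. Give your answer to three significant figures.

Invert the energy balance for S: S = 4σT⁴/(1−α).
σT⁴ = 5.67×10⁻⁸·(163)⁴ = 40.03 W/m².
S = 4·40.03/0.61 = 262.5 W/m².

262 W/m²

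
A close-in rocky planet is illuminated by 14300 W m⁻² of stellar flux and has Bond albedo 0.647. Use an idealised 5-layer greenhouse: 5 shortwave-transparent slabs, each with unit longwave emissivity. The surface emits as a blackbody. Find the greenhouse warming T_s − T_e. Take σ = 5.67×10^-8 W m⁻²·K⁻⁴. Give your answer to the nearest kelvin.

218 K

Top-of-atmosphere balance: σT_e⁴ = S(1−α)/4 = 1262 W m⁻² → T_e = 386.2 K.
Surface: T_s = (6)^¼·T_e = 604.5 K.
So the greenhouse effect raises the surface by 604.5 − 386.2 = 218.3 K.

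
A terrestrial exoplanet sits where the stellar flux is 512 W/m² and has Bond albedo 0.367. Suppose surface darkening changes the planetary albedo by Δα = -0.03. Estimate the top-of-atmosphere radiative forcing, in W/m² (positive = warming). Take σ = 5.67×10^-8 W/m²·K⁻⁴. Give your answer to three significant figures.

3.84 W/m²

TOA radiative forcing: ΔF = −S·Δα/4 = −512.0·(-0.03)/4 = 3.840 W/m².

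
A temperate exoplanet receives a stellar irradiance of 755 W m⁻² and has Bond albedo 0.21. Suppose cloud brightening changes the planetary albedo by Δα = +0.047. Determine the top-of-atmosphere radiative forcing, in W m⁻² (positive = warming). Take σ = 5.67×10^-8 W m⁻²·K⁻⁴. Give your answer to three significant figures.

ΔF = −(S/4)Δα = −(755.0/4)×(+0.047) = -8.871 W m⁻².

-8.87 W m⁻²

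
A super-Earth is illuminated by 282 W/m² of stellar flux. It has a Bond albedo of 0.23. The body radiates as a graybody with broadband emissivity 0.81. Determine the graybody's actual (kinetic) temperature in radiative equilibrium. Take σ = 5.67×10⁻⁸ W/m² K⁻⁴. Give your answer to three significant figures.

185 K

The planet absorbs (1−α)S over its disc πR² and re-emits over 4πR², so the mean absorbed flux is (1−0.23)·282.0/4 = 54.29 W/m².
Radiative balance εσT⁴ = 54.29 gives T = [54.29/(0.81·σ)]^(1/4) = 185.4 K.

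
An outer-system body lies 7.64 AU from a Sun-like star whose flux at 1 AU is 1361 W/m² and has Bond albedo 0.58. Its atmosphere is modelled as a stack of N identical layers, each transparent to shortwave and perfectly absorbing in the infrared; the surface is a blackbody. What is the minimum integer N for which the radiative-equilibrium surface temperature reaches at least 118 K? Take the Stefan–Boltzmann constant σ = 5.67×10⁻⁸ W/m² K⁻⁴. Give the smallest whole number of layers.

By the inverse-square law, S = 1361/7.64² = 23.32 W/m².
OLR = S(1−α)/4 = 2.448 W/m²; the top layer radiates at T_e = 81.06 K.
Since T_s⁴ = (N+1)T_e⁴, we need N ≥ (T_s/T_e)⁴ − 1 = 3.490.
The minimum whole number is N = 4.

4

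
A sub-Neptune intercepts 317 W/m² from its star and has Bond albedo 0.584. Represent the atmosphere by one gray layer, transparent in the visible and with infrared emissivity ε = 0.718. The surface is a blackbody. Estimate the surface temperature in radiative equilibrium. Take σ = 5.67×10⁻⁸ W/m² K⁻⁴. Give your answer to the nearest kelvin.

174 K

At the top of the atmosphere, σT_e⁴ = S(1−α)/4 = 32.97 W/m², giving T_e = 155.3 K.
For a single slab of emissivity ε, T_s⁴ = 2T_e⁴/(2−ε); thus T_s = 155.3·(1.56)^(1/4) = 173.5 K.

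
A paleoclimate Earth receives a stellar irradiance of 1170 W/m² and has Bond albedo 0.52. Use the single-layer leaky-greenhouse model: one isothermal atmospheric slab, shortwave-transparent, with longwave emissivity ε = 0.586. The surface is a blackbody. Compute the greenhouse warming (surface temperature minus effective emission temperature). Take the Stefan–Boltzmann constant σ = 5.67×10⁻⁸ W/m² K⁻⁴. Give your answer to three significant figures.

20.2 K

The planet radiates to space at T_e = [S(1−α)/(4σ)]^(1/4) = 223.1 K.
Surface balance with a leaky layer gives σT_s⁴ = σT_e⁴·2/(2−ε), so T_s = T_e·[2/(2−0.586)]^(1/4) = 243.3 K.
The atmosphere warms the surface by 20.20 K.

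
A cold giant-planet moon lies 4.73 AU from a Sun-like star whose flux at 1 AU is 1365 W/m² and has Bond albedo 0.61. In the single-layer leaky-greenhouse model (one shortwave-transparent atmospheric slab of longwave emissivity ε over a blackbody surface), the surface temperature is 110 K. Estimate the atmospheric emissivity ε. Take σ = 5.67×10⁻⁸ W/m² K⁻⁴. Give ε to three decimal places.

0.567

Irradiance scales as 1/d², so S = 1365 W/m² × (1/4.73)² = 61.01 W/m².
First, T_e = [61.01·(1−0.61)/(4σ)]^(1/4) = 101.2 K.
Since (2−ε)/2 = (T_e/T_s)⁴ = 0.7166, ε = 0.5669.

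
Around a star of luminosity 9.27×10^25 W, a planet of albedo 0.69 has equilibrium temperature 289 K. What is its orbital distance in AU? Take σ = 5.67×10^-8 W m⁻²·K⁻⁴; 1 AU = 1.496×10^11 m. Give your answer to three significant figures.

The flux needed for this T is 4σT⁴/(1−0.69) = 5104 W m⁻².
From L = 4πd²S, d = √(9.27×10^25/(4π·5104)) = 3.802×10^10 m = 0.2541 AU.

0.254 AU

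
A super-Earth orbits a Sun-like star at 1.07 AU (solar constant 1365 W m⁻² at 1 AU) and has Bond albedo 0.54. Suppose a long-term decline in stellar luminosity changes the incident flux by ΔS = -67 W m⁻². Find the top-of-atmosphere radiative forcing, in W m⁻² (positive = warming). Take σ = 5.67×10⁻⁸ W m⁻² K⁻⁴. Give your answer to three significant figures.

Irradiance scales as 1/d², so S = 1365 W m⁻² × (1/1.07)² = 1192 W m⁻².
TOA radiative forcing: ΔF = (1−α)ΔS/4 = 0.46·(-67)/4 = -7.705 W m⁻².

-7.70 W m⁻²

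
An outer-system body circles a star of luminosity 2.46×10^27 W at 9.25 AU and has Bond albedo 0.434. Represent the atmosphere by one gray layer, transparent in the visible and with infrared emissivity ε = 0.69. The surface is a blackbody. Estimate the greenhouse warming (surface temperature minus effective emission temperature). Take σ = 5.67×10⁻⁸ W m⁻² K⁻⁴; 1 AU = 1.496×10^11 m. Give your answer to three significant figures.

14.1 K

d = 9.25 × 1.496×10^11 m = 1.384×10^12 m.
Spreading L over a sphere of radius d: S = 2.46×10^27/(4π·1.38×10^12²) = 102.2 W m⁻².
The planet radiates to space at T_e = [S(1−α)/(4σ)]^(1/4) = 126.4 K.
For a single slab of emissivity ε, T_s⁴ = 2T_e⁴/(2−ε); thus T_s = 126.4·(1.527)^(1/4) = 140.5 K.
The atmosphere warms the surface by 14.10 K.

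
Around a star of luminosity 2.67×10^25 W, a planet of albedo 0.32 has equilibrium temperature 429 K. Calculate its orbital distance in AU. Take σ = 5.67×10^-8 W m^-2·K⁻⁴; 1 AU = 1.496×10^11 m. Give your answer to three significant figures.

0.0917 AU

Energy balance gives S = 4σT⁴/(1−α) = 11300 W m^-2.
From L = 4πd²S, d = √(2.67×10^25/(4π·11300)) = 1.371×10^10 m = 0.09167 AU.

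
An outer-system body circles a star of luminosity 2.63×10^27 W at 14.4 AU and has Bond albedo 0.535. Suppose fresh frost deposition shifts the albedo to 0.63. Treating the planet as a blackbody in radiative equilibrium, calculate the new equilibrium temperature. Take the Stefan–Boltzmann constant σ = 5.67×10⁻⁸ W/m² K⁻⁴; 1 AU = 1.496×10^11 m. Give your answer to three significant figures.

92.6 K

d = 14.4 × 1.496×10^11 m = 2.154×10^12 m.
Flux at the orbit: S = L/(4πd²) = 2.63×10^27/(4π·(2.15×10^12)²) = 45.10 W/m².
New equilibrium: T₂ = [(1−0.63)·45.10/(4σ)]^(1/4) = 92.61 K.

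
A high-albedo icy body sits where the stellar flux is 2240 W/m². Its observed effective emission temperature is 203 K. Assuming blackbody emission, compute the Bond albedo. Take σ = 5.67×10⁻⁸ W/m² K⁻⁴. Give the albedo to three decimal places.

0.828

From σT⁴ = S(1−α)/4 we invert for α: 1−α = 4σT⁴/S.
σT⁴ = 96.29 W/m², so 4σT⁴ = 385.1 W/m².
1−α = 385.1/2240 = 0.1719, so α = 0.8281.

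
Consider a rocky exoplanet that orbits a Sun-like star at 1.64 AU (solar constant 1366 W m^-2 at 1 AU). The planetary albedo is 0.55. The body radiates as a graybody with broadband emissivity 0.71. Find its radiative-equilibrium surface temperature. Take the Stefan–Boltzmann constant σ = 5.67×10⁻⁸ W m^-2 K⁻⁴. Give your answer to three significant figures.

194 K

Flux at the orbit: S = 1366/(1.64)² = 507.9 W m^-2.
Absorbed flux (global mean): S(1−α)/4 = 507.9·0.45/4 = 57.14 W m^-2.
Equating to εσT⁴ with ε = 0.71: T = (57.14/0.71σ)^(1/4) = 194.1 K.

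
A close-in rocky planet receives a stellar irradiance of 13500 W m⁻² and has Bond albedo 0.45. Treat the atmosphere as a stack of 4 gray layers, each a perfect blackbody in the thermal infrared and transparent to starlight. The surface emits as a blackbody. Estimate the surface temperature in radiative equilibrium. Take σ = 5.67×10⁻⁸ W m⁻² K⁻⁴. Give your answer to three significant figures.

OLR = S(1−α)/4 = 1856 W m⁻²; the top layer radiates at T_e = 425.4 K.
Layer-by-layer balance gives σT_s⁴ = (N+1)σT_e⁴, so T_s = 5^¼·425.4 = 636.1 K.

636 kelvin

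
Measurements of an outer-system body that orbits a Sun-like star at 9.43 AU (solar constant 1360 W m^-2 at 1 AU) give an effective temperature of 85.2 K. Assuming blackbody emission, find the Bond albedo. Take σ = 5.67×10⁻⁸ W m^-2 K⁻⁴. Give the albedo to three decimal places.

0.219

Flux at the orbit: S = 1360/(9.43)² = 15.29 W m^-2.
Rearranging the radiative balance, α = 1 − 4σT⁴/S.
σT⁴ = 2.988 W m^-2, so 4σT⁴ = 11.95 W m^-2.
1−α = 11.95/15.29 = 0.7814, so α = 0.2186.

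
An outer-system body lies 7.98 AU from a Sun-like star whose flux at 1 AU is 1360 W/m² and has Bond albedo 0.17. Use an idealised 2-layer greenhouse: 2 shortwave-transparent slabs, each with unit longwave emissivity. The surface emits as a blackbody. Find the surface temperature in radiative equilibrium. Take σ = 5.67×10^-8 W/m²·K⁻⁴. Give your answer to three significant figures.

Flux at the orbit: S = 1360/(7.98)² = 21.36 W/m².
OLR = S(1−α)/4 = 4.432 W/m²; the top layer radiates at T_e = 94.02 K.
For an N-layer opaque stack, T_s⁴ = (N+1)T_e⁴, hence T_s = (3)^(1/4)×94.02 K = 123.7 K.

124 K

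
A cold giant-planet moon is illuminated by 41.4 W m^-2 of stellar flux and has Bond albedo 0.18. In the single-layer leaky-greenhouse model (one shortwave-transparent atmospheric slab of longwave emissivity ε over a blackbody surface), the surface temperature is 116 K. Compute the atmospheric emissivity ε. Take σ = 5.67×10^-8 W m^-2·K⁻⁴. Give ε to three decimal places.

0.347

First, T_e = [41.40·(1−0.18)/(4σ)]^(1/4) = 110.6 K.
T_s⁴ = T_e⁴·2/(2−ε) → ε = 2 − 2(T_e/T_s)⁴ = 2 − 2·(110.6/116)⁴ = 0.3466.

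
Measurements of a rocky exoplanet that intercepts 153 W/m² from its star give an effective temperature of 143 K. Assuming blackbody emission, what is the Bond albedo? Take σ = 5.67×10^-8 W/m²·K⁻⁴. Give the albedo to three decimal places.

Rearranging the radiative balance, α = 1 − 4σT⁴/S.
σT⁴ = 23.71 W/m², so 4σT⁴ = 94.84 W/m².
Hence α = 1 − 94.84/153.0 = 0.3801.

0.380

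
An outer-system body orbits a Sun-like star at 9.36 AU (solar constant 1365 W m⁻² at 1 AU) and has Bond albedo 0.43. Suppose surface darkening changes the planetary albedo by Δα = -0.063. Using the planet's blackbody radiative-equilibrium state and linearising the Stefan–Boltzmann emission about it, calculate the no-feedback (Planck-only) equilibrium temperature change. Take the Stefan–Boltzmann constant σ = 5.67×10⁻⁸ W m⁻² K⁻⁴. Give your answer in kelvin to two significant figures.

By the inverse-square law, S = 1365/9.36² = 15.58 W m⁻².
Reference equilibrium: T_e = [S(1−α)/(4σ)]^(1/4) = 79.10 K.
ΔF = −(S/4)Δα = −(15.58/4)×(-0.063) = 0.2454 W m⁻².
Planck response: λ_P = 4σT_e³ = 4·5.67×10⁻⁸·(79.10)³ = 0.1123 W m⁻²/K.
So ΔT₀ = 0.2454/0.1123 = 2.19 K.

2.2 kelvin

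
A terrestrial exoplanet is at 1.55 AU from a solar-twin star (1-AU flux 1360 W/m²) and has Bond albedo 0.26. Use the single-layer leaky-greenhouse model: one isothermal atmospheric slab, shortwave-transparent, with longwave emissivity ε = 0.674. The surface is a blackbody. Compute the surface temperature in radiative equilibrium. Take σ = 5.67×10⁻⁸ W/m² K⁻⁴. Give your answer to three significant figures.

230 K

Irradiance scales as 1/d², so S = 1360 W/m² × (1/1.55)² = 566.1 W/m².
Effective emission temperature (TOA balance): σT_e⁴ = S(1−α)/4 = 104.7 W/m² → T_e = 207.3 K.
The surface balance (absorbed SW + ε·downward IR = σT_s⁴) with T_a⁴ = T_s⁴/2 reduces to T_s = T_e·[2/(2−ε)]^¼ = 229.7 K.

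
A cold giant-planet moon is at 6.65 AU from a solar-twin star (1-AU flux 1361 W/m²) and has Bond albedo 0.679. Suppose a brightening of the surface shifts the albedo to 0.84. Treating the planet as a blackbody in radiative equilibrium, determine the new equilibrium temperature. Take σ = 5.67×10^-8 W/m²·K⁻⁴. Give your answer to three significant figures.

Irradiance scales as 1/d², so S = 1361 W/m² × (1/6.65)² = 30.78 W/m².
New equilibrium: T₂ = [(1−0.84)·30.78/(4σ)]^(1/4) = 68.26 K.

68.3 kelvin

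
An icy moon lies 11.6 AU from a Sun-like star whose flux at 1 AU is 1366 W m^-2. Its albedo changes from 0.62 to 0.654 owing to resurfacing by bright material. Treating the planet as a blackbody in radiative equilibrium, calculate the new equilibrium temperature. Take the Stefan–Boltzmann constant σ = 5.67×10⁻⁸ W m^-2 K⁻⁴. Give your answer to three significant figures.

62.7 K

Flux at the orbit: S = 1366/(11.6)² = 10.15 W m^-2.
With the new albedo, S(1−α₂)/4 = 0.8781 W m^-2, so T₂ = 62.73 K.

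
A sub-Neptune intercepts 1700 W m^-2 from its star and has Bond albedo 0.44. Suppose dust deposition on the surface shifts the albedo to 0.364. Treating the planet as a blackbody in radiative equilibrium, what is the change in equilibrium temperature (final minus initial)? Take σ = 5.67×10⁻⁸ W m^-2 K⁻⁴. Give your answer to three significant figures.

With α = 0.44, T₁ = 254.5 K.
Final:   T₂ = [S(1−0.364)/(4σ)]^(1/4) = 262.8 K.
ΔT = T₂ − T₁ = 8.228 K.

8.23 K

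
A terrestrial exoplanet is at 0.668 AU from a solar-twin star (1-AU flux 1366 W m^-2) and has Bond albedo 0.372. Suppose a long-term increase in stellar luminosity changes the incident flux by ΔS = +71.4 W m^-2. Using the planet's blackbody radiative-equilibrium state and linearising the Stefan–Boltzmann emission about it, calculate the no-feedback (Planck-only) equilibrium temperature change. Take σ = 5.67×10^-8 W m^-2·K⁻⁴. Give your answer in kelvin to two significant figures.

Flux at the orbit: S = 1366/(0.668)² = 3061 W m^-2.
Reference equilibrium: T_e = [S(1−α)/(4σ)]^(1/4) = 303.4 K.
ΔF = Δ[S(1−α)]/4 = (1−0.372)·+71.4/4 = 11.21 W m^-2.
Planck response: λ_P = 4σT_e³ = 4·5.67×10⁻⁸·(303.4)³ = 6.336 W m^-2/K.
So ΔT₀ = 11.21/6.336 = 1.77 K.

1.8 K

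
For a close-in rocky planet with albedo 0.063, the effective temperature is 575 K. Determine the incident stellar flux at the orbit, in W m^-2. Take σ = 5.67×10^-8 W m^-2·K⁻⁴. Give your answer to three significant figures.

26500 W m^-2

From S(1−α)/4 = σT⁴: S = 4σT⁴/(1−α).
The emitted flux is σT⁴ = 6198 W m^-2.
So S = 4×6198/(1−0.063) = 26460 W m^-2.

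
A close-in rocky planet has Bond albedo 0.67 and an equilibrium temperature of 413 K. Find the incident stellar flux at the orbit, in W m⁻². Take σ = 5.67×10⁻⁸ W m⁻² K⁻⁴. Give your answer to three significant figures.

20000 W m⁻²

Invert the energy balance for S: S = 4σT⁴/(1−α).
σT⁴ = 5.67×10⁻⁸·(413)⁴ = 1650 W m⁻².
S = 4·1650/0.33 = 20000 W m⁻².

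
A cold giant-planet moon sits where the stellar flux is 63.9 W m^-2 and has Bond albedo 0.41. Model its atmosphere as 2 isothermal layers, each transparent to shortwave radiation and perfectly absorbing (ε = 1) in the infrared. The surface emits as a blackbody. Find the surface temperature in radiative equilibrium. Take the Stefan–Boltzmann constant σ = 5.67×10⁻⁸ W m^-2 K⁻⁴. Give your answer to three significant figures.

Top-of-atmosphere balance: σT_e⁴ = S(1−α)/4 = 9.425 W m^-2 → T_e = 113.5 K.
With N = 2 opaque layers, T_s = (N+1)^(1/4)·T_e = 3^(1/4)·113.5 = 149.4 K.

149 K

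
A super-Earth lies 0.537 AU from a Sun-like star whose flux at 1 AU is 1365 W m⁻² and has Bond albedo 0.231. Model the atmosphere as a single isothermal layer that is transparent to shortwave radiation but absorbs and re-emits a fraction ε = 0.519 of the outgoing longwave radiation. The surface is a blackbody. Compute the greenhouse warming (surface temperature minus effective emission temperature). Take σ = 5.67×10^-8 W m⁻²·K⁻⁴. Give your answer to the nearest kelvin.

28 kelvin

Flux at the orbit: S = 1365/(0.537)² = 4734 W m⁻².
At the top of the atmosphere, σT_e⁴ = S(1−α)/4 = 910.0 W m⁻², giving T_e = 355.9 K.
Surface balance with a leaky layer gives σT_s⁴ = σT_e⁴·2/(2−ε), so T_s = T_e·[2/(2−0.519)]^(1/4) = 383.7 K.
Greenhouse warming: T_s − T_e = 27.76 K.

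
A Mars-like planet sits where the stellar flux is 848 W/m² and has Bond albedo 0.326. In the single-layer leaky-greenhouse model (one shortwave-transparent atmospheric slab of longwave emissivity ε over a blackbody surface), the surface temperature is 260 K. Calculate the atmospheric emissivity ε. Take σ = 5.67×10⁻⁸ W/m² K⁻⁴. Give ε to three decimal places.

Effective temperature: T_e = [S(1−α)/(4σ)]^(1/4) = 224.1 K.
Inverting T_s⁴ = 2T_e⁴/(2−ε): (T_e/T_s)⁴ = 0.5515, so ε = 2(1 − 0.5515) = 0.8971.

0.897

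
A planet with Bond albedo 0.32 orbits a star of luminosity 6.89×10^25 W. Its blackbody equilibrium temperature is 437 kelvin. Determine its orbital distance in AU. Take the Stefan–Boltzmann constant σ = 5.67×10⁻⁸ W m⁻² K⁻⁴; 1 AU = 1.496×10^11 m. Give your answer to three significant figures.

The flux needed for this T is 4σT⁴/(1−0.32) = 12160 W m⁻².
S = L/(4πd²) → d = √(L/4πS) = √(6.89×10^25/(4π·12160)) = 2.123×10^10 m = 0.1419 AU.

0.142 AU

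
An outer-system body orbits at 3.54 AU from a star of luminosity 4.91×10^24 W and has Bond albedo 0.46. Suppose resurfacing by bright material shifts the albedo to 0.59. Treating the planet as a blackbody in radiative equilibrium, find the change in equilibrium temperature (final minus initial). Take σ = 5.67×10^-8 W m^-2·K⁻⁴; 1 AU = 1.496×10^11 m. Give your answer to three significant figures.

-2.84 K

d = 3.54 × 1.496×10^11 m = 5.296×10^11 m.
S = L/(4πd²) = 1.393 W m^-2.
Initial: T₁ = [S(1−0.46)/(4σ)]^(1/4) = 42.68 K.
Final:   T₂ = [S(1−0.59)/(4σ)]^(1/4) = 39.84 K.
ΔT = T₂ − T₁ = -2.840 K.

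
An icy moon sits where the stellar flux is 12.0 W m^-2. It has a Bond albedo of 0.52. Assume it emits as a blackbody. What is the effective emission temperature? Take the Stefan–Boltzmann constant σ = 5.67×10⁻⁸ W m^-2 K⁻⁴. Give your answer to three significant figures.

Absorbed flux (global mean): S(1−α)/4 = 12.00·0.48/4 = 1.440 W m^-2.
In equilibrium σT⁴ equals this, so T = 70.99 K.

71.0 K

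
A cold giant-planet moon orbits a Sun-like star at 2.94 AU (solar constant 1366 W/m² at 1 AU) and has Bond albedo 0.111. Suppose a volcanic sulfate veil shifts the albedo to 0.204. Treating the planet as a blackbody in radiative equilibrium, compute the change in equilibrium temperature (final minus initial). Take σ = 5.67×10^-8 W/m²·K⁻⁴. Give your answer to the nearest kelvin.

Flux at the orbit: S = 1366/(2.94)² = 158.0 W/m².
Before: T₁ = [158.0·0.889/(4σ)]^(1/4) = 157.8 K.
Final:   T₂ = [S(1−0.204)/(4σ)]^(1/4) = 153.5 K.
Change: 153.5 − 157.8 = -4.298 K.

-4 K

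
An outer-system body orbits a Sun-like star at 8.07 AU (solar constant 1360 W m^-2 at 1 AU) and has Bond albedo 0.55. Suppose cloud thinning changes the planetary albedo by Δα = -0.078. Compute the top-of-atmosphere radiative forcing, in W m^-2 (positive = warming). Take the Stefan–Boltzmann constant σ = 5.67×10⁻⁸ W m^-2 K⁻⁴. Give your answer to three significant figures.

0.407 W m^-2

Flux at the orbit: S = 1360/(8.07)² = 20.88 W m^-2.
The change in absorbed flux is Δ[S(1−α)/4] = −SΔα/4 = 0.4072 W m^-2.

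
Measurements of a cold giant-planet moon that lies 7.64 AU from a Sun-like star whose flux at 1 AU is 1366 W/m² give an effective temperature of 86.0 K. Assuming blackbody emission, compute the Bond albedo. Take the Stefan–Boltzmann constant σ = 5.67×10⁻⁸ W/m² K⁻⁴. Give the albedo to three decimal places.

Flux at the orbit: S = 1366/(7.64)² = 23.40 W/m².
Rearranging the radiative balance, α = 1 − 4σT⁴/S.
4σT⁴ = 4·5.67×10⁻⁸·(86.0)⁴ = 12.41 W/m².
1−α = 12.41/23.40 = 0.5301, so α = 0.4699.

0.470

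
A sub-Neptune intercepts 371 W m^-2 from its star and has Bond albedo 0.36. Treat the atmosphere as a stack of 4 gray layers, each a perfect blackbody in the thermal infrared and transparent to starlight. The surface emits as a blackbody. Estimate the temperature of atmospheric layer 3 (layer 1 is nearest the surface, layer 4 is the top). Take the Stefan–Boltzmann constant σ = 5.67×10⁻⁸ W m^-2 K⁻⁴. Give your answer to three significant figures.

OLR = S(1−α)/4 = 59.36 W m^-2; the top layer radiates at T_e = 179.9 K.
The net upward flux σT_e⁴ is constant between every pair of levels, so T_k⁴ = (N+1−k)T_e⁴.
T_3 = (2)^(1/4)·179.9 = 213.9 K.

214 K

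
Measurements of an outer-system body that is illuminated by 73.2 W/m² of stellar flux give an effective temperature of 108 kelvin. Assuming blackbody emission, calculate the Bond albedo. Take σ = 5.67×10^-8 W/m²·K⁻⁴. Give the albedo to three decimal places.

From σT⁴ = S(1−α)/4 we invert for α: 1−α = 4σT⁴/S.
4σT⁴ = 4·5.67×10⁻⁸·(108)⁴ = 30.86 W/m².
Hence α = 1 − 30.86/73.20 = 0.5785.

0.578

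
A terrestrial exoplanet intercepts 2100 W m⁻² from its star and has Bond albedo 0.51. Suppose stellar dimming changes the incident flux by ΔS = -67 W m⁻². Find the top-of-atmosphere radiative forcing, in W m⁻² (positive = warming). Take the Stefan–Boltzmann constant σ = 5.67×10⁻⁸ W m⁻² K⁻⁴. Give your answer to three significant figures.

TOA radiative forcing: ΔF = (1−α)ΔS/4 = 0.49·(-67)/4 = -8.207 W m⁻².

-8.21 W m⁻²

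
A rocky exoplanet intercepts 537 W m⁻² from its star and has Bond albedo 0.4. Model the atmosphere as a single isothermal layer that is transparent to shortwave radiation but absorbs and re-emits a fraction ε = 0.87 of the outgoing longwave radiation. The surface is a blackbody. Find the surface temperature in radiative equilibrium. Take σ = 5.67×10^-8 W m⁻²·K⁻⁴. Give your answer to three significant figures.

224 K

The planet radiates to space at T_e = [S(1−α)/(4σ)]^(1/4) = 194.1 K.
Surface balance with a leaky layer gives σT_s⁴ = σT_e⁴·2/(2−ε), so T_s = T_e·[2/(2−0.87)]^(1/4) = 223.9 K.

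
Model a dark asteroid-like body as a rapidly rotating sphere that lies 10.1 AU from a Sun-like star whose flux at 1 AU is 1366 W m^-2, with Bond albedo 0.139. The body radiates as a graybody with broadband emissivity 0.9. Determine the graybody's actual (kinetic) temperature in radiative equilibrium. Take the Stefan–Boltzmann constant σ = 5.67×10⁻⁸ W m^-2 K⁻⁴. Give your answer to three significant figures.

By the inverse-square law, S = 1366/10.1² = 13.39 W m^-2.
Averaging over the sphere, the absorbed flux is S(1−α)/4 = 2.882 W m^-2.
Equating to εσT⁴ with ε = 0.9: T = (2.882/0.9σ)^(1/4) = 86.69 K.

86.7 K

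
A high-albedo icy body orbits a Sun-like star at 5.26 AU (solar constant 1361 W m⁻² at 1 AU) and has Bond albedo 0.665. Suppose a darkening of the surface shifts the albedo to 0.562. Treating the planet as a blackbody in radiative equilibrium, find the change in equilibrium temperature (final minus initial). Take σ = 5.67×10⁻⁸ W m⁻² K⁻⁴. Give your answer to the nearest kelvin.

6 K

Flux at the orbit: S = 1361/(5.26)² = 49.19 W m⁻².
Before: T₁ = [49.19·0.335/(4σ)]^(1/4) = 92.33 K.
With α = 0.562, T₂ = 98.73 K.
ΔT = T₂ − T₁ = 6.400 K.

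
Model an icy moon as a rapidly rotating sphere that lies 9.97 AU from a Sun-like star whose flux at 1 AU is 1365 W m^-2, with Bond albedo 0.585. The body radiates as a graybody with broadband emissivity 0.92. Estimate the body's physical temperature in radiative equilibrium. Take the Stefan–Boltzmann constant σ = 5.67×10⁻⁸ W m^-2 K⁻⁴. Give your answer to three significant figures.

By the inverse-square law, S = 1365/9.97² = 13.73 W m^-2.
The planet absorbs (1−α)S over its disc πR² and re-emits over 4πR², so the mean absorbed flux is (1−0.585)·13.73/4 = 1.425 W m^-2.
Equating to εσT⁴ with ε = 0.92: T = (1.425/0.92σ)^(1/4) = 72.29 K.

72.3 K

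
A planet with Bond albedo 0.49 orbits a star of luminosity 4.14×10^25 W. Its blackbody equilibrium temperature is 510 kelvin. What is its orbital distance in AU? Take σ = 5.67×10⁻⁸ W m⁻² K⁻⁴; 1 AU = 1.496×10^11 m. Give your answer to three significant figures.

0.0699 AU

The flux needed for this T is 4σT⁴/(1−0.49) = 30090 W m⁻².
From L = 4πd²S, d = √(4.14×10^25/(4π·30090)) = 1.046×10^10 m = 0.06995 AU.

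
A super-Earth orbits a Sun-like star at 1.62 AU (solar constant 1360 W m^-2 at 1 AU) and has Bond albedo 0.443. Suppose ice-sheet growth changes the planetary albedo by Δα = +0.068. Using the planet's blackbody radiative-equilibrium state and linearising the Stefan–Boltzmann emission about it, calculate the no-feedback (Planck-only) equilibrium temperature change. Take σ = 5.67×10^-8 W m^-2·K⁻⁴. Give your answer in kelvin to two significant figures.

Flux at the orbit: S = 1360/(1.62)² = 518.2 W m^-2.
Reference equilibrium: T_e = [S(1−α)/(4σ)]^(1/4) = 188.9 K.
ΔF = −(S/4)Δα = −(518.2/4)×(+0.068) = -8.810 W m^-2.
The Planck feedback parameter is 4σT_e³ = 1.528 W m^-2/K.
Hence the no-feedback warming is ΔF/(4σT_e³) = -5.76 K.

-5.8 K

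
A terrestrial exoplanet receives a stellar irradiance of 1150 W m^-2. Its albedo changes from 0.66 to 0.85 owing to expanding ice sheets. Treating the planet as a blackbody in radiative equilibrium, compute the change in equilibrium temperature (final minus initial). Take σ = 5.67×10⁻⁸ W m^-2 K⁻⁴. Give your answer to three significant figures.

-37.7 K

Before: T₁ = [1150·0.34/(4σ)]^(1/4) = 203.8 K.
After:  T₂ = [1150·0.15/(4σ)]^(1/4) = 166.1 K.
ΔT = T₂ − T₁ = -37.70 K.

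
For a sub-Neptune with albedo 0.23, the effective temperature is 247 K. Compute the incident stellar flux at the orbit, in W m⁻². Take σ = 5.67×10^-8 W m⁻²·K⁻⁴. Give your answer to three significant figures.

1100 W m⁻²

Invert the energy balance for S: S = 4σT⁴/(1−α).
σT⁴ = 5.67×10⁻⁸·(247)⁴ = 211.0 W m⁻².
So S = 4×211.0/(1−0.23) = 1096 W m⁻².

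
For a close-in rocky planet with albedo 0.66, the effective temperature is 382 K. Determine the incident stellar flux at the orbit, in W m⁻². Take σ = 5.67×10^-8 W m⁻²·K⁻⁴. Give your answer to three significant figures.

From S(1−α)/4 = σT⁴: S = 4σT⁴/(1−α).
The emitted flux is σT⁴ = 1207 W m⁻².
S = 4·1207/0.34 = 14200 W m⁻².

14200 W m⁻²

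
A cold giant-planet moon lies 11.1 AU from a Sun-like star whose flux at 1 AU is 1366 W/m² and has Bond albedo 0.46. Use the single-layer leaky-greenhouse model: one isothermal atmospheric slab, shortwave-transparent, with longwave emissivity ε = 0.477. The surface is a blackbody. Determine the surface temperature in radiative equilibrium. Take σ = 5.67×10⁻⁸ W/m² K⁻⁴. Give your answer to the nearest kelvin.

Irradiance scales as 1/d², so S = 1366 W/m² × (1/11.1)² = 11.09 W/m².
The planet radiates to space at T_e = [S(1−α)/(4σ)]^(1/4) = 71.68 K.
For a single slab of emissivity ε, T_s⁴ = 2T_e⁴/(2−ε); thus T_s = 71.68·(1.313)^(1/4) = 76.73 K.

77 kelvin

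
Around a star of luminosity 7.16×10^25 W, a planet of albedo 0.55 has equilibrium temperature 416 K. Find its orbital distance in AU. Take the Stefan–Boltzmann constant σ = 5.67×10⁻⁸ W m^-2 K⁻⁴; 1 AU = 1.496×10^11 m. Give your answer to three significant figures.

0.130 AU

Required flux: S = 4σT⁴/(1−α) = 15090 W m^-2.
S = L/(4πd²) → d = √(L/4πS) = √(7.16×10^25/(4π·15090)) = 1.943×10^10 m = 0.1299 AU.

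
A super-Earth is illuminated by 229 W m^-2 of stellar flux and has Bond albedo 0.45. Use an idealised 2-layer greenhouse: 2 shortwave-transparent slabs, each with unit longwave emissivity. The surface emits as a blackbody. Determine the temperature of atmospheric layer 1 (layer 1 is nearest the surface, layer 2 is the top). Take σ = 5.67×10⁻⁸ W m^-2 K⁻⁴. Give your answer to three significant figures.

183 K

Top-of-atmosphere balance: σT_e⁴ = S(1−α)/4 = 31.49 W m^-2 → T_e = 153.5 K.
The net upward flux σT_e⁴ is constant between every pair of levels, so T_k⁴ = (N+1−k)T_e⁴.
T_1 = (2)^(1/4)·153.5 = 182.6 K.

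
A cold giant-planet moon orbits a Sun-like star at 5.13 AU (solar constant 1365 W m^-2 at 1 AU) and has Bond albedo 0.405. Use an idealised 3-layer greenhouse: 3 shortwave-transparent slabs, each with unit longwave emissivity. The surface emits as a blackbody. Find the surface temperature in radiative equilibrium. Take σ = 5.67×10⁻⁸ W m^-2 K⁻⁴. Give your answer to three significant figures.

153 kelvin

By the inverse-square law, S = 1365/5.13² = 51.87 W m^-2.
Top-of-atmosphere balance: σT_e⁴ = S(1−α)/4 = 7.715 W m^-2 → T_e = 108.0 K.
Layer-by-layer balance gives σT_s⁴ = (N+1)σT_e⁴, so T_s = 4^¼·108.0 = 152.7 K.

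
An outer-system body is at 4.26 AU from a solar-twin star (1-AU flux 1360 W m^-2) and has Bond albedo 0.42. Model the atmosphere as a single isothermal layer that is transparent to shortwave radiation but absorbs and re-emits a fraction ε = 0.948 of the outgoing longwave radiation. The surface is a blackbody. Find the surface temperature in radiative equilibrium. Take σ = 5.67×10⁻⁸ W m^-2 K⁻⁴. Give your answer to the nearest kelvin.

Flux at the orbit: S = 1360/(4.26)² = 74.94 W m^-2.
At the top of the atmosphere, σT_e⁴ = S(1−α)/4 = 10.87 W m^-2, giving T_e = 117.7 K.
The surface balance (absorbed SW + ε·downward IR = σT_s⁴) with T_a⁴ = T_s⁴/2 reduces to T_s = T_e·[2/(2−ε)]^¼ = 138.2 K.

138 K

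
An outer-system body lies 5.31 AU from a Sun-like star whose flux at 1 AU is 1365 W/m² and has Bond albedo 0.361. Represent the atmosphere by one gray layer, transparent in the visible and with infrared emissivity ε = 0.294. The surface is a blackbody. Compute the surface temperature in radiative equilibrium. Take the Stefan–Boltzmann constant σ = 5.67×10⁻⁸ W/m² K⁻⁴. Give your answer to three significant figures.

112 K

By the inverse-square law, S = 1365/5.31² = 48.41 W/m².
The planet radiates to space at T_e = [S(1−α)/(4σ)]^(1/4) = 108.1 K.
The surface balance (absorbed SW + ε·downward IR = σT_s⁴) with T_a⁴ = T_s⁴/2 reduces to T_s = T_e·[2/(2−ε)]^¼ = 112.5 K.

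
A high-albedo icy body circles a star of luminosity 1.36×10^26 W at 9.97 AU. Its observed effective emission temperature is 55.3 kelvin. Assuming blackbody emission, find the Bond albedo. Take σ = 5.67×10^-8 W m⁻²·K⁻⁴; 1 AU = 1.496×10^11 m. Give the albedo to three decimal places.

d = 9.97 × 1.496×10^11 m = 1.492×10^12 m.
Spreading L over a sphere of radius d: S = 1.36×10^26/(4π·1.49×10^12²) = 4.865 W m⁻².
Rearranging the radiative balance, α = 1 − 4σT⁴/S.
σT⁴ = 0.5303 W m⁻², so 4σT⁴ = 2.121 W m⁻².
Hence α = 1 − 2.121/4.865 = 0.5640.

0.564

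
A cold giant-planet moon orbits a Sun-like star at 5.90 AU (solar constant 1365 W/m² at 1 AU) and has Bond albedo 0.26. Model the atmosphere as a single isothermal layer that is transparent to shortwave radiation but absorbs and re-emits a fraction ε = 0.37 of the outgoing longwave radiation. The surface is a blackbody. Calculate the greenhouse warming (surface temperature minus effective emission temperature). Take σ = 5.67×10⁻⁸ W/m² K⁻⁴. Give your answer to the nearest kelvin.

Irradiance scales as 1/d², so S = 1365 W/m² × (1/5.90)² = 39.21 W/m².
Effective emission temperature (TOA balance): σT_e⁴ = S(1−α)/4 = 7.254 W/m² → T_e = 106.4 K.
Surface balance with a leaky layer gives σT_s⁴ = σT_e⁴·2/(2−ε), so T_s = T_e·[2/(2−0.37)]^(1/4) = 111.9 K.
T_s − T_e = 111.9 − 106.4 = 5.581 K.

6 K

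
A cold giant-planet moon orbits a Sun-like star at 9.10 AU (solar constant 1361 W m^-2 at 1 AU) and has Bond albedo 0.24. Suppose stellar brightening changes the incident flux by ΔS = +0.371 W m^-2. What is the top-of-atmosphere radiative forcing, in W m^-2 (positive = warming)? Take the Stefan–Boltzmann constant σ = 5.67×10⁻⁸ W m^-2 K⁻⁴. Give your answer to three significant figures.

By the inverse-square law, S = 1361/9.10² = 16.44 W m^-2.
Only a fraction (1−α) is absorbed and it's spread over 4πR², so ΔF = (1−α)ΔS/4 = 0.07049 W m^-2.

0.0705 W m^-2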